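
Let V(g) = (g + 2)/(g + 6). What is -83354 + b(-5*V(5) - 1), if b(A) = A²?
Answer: -10083718/121 ≈ -83337.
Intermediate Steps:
V(g) = (2 + g)/(6 + g)
-83354 + b(-5*V(5) - 1) = -83354 + (-5*(2 + 5)/(6 + 5) - 1)² = -83354 + (-5*7/11 - 1)² = -83354 + (-35/11 - 1)² = -83354 + (-46/11)² = -83354 + 2116/121 = -10083718/121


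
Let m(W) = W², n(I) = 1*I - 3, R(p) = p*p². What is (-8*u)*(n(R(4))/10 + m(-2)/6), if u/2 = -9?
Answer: 4872/5 ≈ 974.40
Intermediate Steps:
u = -18 (u = 2*(-9) = -18)
R(p) = p³
n(I) = -3 + I (n(I) = I - 3 = -3 + I)
(-8*u)*(n(R(4))/10 + m(-2)/6) = (-8*(-18))*((-3 + 4³)/10 + (-2)²/6) = 144*((-3 + 64)*(⅒) + 4*(⅙)) = 144*(61*(⅒) + ⅔) = 144*(61/10 + ⅔) = 144*(203/30) = 4872/5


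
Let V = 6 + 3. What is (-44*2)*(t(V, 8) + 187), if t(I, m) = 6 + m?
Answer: -17688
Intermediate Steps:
V = 9
(-44*2)*(t(V, 8) + 187) = (-44*2)*((6 + 8) + 187) = -88*(14 + 187) = -88*201 = -17688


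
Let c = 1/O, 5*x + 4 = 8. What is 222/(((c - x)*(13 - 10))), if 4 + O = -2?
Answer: -2220/29 ≈ -76.552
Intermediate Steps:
O = -6 (O = -4 - 2 = -6)
x = ⅘ (x = -⅘ + (⅕)*8 = -⅘ + 8/5 = ⅘ ≈ 0.80000)
c = -⅙ (c = 1/(-6) = -⅙ ≈ -0.16667)
222/(((c - x)*(13 - 10))) = 222/(((-⅙ - 1*⅘)*(13 - 10))) = 222/(((-⅙ - ⅘)*3)) = 222/((-29/30*3)) = 222/(-29/10) = 222*(-10/29) = -2220/29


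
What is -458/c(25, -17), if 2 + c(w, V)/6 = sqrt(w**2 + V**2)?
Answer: -229/1365 - 229*sqrt(914)/2730 ≈ -2.7037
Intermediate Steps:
c(w, V) = -12 + 6*sqrt(V**2 + w**2) (c(w, V) = -12 + 6*sqrt(w**2 + V**2) = -12 + 6*sqrt(V**2 + w**2))
-458/c(25, -17) = -458/(-12 + 6*sqrt((-17)**2 + 25**2)) = -458/(-12 + 6*sqrt(289 + 625)) = -458/(-12 + 6*sqrt(914))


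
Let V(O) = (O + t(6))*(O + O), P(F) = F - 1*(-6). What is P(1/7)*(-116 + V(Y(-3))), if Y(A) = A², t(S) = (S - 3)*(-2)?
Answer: -2666/7 ≈ -380.86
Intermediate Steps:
t(S) = 6 - 2*S (t(S) = (-3 + S)*(-2) = 6 - 2*S)
P(F) = 6 + F (P(F) = F + 6 = 6 + F)
V(O) = 2*O*(-6 + O) (V(O) = (O + (6 - 2*6))*(O + O) = (O + (6 - 12))*(2*O) = (O - 6)*(2*O) = (-6 + O)*(2*O) = 2*O*(-6 + O))
P(1/7)*(-116 + V(Y(-3))) = (6 + 1/7)*(-116 + 2*(-3)²*(-6 + (-3)²)) = (6 + ⅐)*(-116 + 2*9*(-6 + 9)) = 43*(-116 + 2*9*3)/7 = 43*(-116 + 54)/7 = (43/7)*(-62) = -2666/7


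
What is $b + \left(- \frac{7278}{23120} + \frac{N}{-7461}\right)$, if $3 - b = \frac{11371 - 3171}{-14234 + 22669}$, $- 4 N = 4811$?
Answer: $\frac{272711043317}{145502332920} \approx 1.8743$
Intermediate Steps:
$N = - \frac{4811}{4}$ ($N = \left(- \frac{1}{4}\right) 4811 = - \frac{4811}{4} \approx -1202.8$)
$b = \frac{3421}{1687}$ ($b = 3 - \frac{11371 - 3171}{-14234 + 22669} = 3 - \frac{8200}{8435} = 3 - 8200 \cdot \frac{1}{8435} = 3 - \frac{1640}{1687} = \frac{3421}{1687} \approx 2.0279$)
$b + \left(- \frac{7278}{23120} + \frac{N}{-7461}\right) = \frac{3421}{1687} - \left(- \frac{4811}{29844} + \frac{3639}{11560}\right) = \frac{3421}{1687} - \frac{13246789}{86249160} = \frac{272711043317}{145502332920}$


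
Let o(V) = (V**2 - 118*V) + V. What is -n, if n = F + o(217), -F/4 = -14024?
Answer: -77796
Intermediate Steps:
F = 56096 (F = -4*(-14024) = 56096)
o(V) = V**2 - 117*V
n = 77796 (n = 56096 + 217*(-117 + 217) = 56096 + 217*100 = 56096 + 21700 = 77796)
-n = -1*77796 = -77796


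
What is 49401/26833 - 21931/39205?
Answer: 1348291682/1051987765 ≈ 1.2817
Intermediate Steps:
49401/26833 - 21931/39205 = 1348291682/1051987765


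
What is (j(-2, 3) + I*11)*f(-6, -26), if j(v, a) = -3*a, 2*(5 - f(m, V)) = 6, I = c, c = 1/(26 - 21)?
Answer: -68/5 ≈ -13.600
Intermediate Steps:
c = 1/5 ≈ 0.20000
I = 1/5 ≈ 0.20000
f(m, V) = 2 (f(m, V) = 5 - 1/2*6 = 5 - 3 = 2)
(j(-2, 3) + I*11)*f(-6, -26) = (-3*3 + (1/5)*11)*2 = (-9 + 11/5)*2 = -34/5*2 = -68/5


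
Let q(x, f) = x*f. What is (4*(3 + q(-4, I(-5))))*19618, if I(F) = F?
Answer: 1804856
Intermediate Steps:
q(x, f) = f*x
(4*(3 + q(-4, I(-5))))*19618 = (4*(3 - 5*(-4)))*19618 = (4*(3 + 20))*19618 = (4*23)*19618 = 92*19618 = 1804856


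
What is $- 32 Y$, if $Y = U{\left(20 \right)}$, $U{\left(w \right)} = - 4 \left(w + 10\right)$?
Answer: $3840$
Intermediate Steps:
$U{\left(w \right)} = -40 - 4 w$ ($U{\left(w \right)} = - 4 \left(10 + w\right) = -40 - 4 w$)
$Y = -120$ ($Y = -40 - 80 = -120$)
$- 32 Y = \left(-32\right) \left(-120\right) = 3840$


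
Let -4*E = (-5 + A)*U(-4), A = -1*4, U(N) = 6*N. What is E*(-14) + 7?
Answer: 763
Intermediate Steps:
A = -4
E = -54 (E = -(-5 - 4)*6*(-4)/4 = -(-9)*(-24)/4 = -¼*216 = -54)
E*(-14) + 7 = -54*(-14) + 7 = 756 + 7 = 763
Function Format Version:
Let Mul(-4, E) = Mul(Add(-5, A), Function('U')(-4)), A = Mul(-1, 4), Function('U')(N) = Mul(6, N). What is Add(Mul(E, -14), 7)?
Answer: 763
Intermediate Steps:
A = -4
E = -54 (E = Mul(Rational(-1, 4), Mul(Add(-5, -4), Mul(6, -4))) = Mul(Rational(-1, 4), Mul(-9, -24)) = Mul(Rational(-1, 4), 216) = -54)
Add(Mul(E, -14), 7) = Add(Mul(-54, -14), 7) = Add(756, 7) = 763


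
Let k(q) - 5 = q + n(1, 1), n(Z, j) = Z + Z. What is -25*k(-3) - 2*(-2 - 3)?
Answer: -90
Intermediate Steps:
n(Z, j) = 2*Z
k(q) = 7 + q (k(q) = 5 + (q + 2*1) = 5 + (q + 2) = 5 + (2 + q) = 7 + q)
-25*k(-3) - 2*(-2 - 3) = -25*(7 - 3) - 2*(-2 - 3) = -25*4 - 2*(-5) = -100 + 10 = -90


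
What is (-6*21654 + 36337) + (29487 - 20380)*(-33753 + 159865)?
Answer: 1148408397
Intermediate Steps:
(-6*21654 + 36337) + (29487 - 20380)*(-33753 + 159865) = (-129924 + 36337) + 9107*126112 = -93587 + 1148501984 = 1148408397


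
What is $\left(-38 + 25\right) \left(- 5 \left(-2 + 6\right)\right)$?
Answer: $260$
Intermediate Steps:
$\left(-38 + 25\right) \left(- 5 \left(-2 + 6\right)\right) = - 13 \left(\left(-5\right) 4\right) = \left(-13\right) \left(-20\right) = 260$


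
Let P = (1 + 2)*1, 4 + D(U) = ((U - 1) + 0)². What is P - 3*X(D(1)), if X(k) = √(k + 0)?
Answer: 3 - 6*I ≈ 3.0 - 6.0*I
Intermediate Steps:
D(U) = -4 + (-1 + U)² (D(U) = -4 + ((U - 1) + 0)² = -4 + ((-1 + U) + 0)² = -4 + (-1 + U)²)
P = 3 (P = 3*1 = 3)
X(k) = √k
P - 3*X(D(1)) = 3 - 3*√(-4 + (-1 + 1)²) = 3 - 3*√(-4 + 0²) = 3 - 3*√(-4 + 0) = 3 - 6*I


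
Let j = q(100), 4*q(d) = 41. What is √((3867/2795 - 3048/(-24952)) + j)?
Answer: √3573573618485585/17435210 ≈ 3.4287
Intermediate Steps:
q(d) = 41/4 (q(d) = (¼)*41 = 41/4)
j = 41/4 ≈ 10.250
√((3867/2795 - 3048/(-24952)) + j) = √((3867/2795 - 3048/(-24952)) + 41/4) = √((3867*(1/2795) - 3048*(-1/24952)) + 41/4) = √((3867/2795 + 381/3119) + 41/4) = √(13126068/8717605 + 41/4) = √(409926077/34870420) = √3573573618485585/17435210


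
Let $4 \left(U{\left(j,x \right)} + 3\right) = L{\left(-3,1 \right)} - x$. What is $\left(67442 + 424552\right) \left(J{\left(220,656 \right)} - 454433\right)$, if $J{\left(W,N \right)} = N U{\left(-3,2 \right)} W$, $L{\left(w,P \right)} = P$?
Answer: $-454343175162$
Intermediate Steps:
$U{\left(j,x \right)} = - \frac{11}{4} - \frac{x}{4}$ ($U{\left(j,x \right)} = -3 + \frac{1 - x}{4} = -3 - \left(- \frac{1}{4} + \frac{x}{4}\right) = - \frac{11}{4} - \frac{x}{4}$)
$J{\left(W,N \right)} = - \frac{13 N W}{4}$ ($J{\left(W,N \right)} = N \left(- \frac{11}{4} - \frac{1}{2}\right) W = N \left(- \frac{13}{4}\right) W = - \frac{13 N}{4} W = - \frac{13 N W}{4}$)
$\left(67442 + 424552\right) \left(J{\left(220,656 \right)} - 454433\right) = \left(67442 + 424552\right) \left(\left(- \frac{13}{4}\right) 656 \cdot 220 - 454433\right) = 491994 \left(-469040 - 454433\right) = 491994 \left(-923473\right) = -454343175162$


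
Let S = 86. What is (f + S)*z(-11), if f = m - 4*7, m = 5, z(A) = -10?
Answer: -630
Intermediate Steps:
f = -23 (f = 5 - 4*7 = 5 - 28 = -23)
(f + S)*z(-11) = (-23 + 86)*(-10) = 63*(-10) = -630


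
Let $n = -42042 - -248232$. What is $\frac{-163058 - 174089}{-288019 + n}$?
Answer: $\frac{337147}{81829} \approx 4.1201$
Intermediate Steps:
$n = 206190$ ($n = -42042 + 248232 = 206190$)
$\frac{-163058 - 174089}{-288019 + n} = \frac{-163058 - 174089}{-288019 + 206190} = - \frac{337147}{-81829} = \left(-337147\right) \left(- \frac{1}{81829}\right) = \frac{337147}{81829}$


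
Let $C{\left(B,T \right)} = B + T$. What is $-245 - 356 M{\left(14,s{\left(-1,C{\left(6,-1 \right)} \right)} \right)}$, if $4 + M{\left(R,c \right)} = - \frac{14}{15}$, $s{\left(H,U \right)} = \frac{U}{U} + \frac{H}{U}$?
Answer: $\frac{22669}{15} \approx 1511.3$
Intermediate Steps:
$s{\left(H,U \right)} = 1 + \frac{H}{U}$
$M{\left(R,c \right)} = - \frac{74}{15}$ ($M{\left(R,c \right)} = -4 - \frac{14}{15} = - \frac{74}{15}$)
$-245 - 356 M{\left(14,s{\left(-1,C{\left(6,-1 \right)} \right)} \right)} = -245 - - \frac{26344}{15} = -245 + \frac{26344}{15} = \frac{22669}{15}$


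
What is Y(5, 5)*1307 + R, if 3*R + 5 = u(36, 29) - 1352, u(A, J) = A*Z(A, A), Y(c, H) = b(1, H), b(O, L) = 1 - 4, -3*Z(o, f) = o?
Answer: -13552/3 ≈ -4517.3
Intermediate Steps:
Z(o, f) = -o/3
b(O, L) = -3
Y(c, H) = -3
u(A, J) = -A²/3 (u(A, J) = A*(-A/3) = -A²/3)
R = -1789/3 (R = -5/3 + (-⅓*36² - 1352)/3 = -5/3 + (-⅓*1296 - 1352)/3 = -5/3 + (-432 - 1352)/3 = -5/3 + (⅓)*(-1784) = -5/3 - 1784/3 = -1789/3 ≈ -596.33)
Y(5, 5)*1307 + R = -3*1307 - 1789/3 = -3921 - 1789/3 = -13552/3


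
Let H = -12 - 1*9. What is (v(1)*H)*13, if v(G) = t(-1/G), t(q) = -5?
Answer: 1365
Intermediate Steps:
H = -21 (H = -12 - 9 = -21)
v(G) = -5
(v(1)*H)*13 = -5*(-21)*13 = 105*13 = 1365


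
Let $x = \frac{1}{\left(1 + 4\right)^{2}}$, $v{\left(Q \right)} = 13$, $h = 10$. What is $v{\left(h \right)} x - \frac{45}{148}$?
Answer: $\frac{799}{3700} \approx 0.21595$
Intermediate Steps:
$x = \frac{1}{25}$ ($x = \frac{1}{5^{2}} = \frac{1}{25} \approx 0.04$)
$v{\left(h \right)} x - \frac{45}{148} = 13 \cdot \frac{1}{25} - \frac{45}{148} = \frac{13}{25} - \frac{45}{148} = \frac{799}{3700}$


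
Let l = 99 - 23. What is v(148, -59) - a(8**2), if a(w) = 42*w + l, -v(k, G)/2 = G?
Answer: -2646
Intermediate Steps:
v(k, G) = -2*G
l = 76
a(w) = 76 + 42*w (a(w) = 42*w + 76 = 76 + 42*w)
v(148, -59) - a(8**2) = -2*(-59) - (76 + 42*8**2) = 118 - (76 + 42*64) = 118 - (76 + 2688) = 118 - 1*2764 = 118 - 2764 = -2646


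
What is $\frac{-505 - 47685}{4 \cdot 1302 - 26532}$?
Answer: $\frac{24095}{10662} \approx 2.2599$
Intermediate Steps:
$\frac{-505 - 47685}{4 \cdot 1302 - 26532} = - \frac{48190}{5208 - 26532} = - \frac{48190}{-21324} = \left(-48190\right) \left(- \frac{1}{21324}\right) = \frac{24095}{10662}$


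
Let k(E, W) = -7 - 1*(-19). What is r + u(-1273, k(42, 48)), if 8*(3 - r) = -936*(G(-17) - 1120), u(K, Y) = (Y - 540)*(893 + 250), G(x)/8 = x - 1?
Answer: -751389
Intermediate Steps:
G(x) = -8 + 8*x (G(x) = 8*(x - 1) = 8*(-1 + x) = -8 + 8*x)
k(E, W) = 12 (k(E, W) = -7 + 19 = 12)
u(K, Y) = -617220 + 1143*Y (u(K, Y) = (-540 + Y)*1143 = -617220 + 1143*Y)
r = -147885 (r = 3 - (-117)*((-8 + 8*(-17)) - 1120) = 3 - (-117)*((-8 - 136) - 1120) = 3 - (-117)*(-144 - 1120) = 3 - (-117)*(-1264) = 3 - ⅛*1183104 = 3 - 147888 = -147885)
r + u(-1273, k(42, 48)) = -147885 + (-617220 + 1143*12) = -147885 + (-617220 + 13716) = -147885 - 603504 = -751389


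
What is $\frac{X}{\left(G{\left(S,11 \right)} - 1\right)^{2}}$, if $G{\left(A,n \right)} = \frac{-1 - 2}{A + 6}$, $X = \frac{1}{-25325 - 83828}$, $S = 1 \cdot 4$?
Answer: $- \frac{100}{18446857} \approx -5.421 \cdot 10^{-6}$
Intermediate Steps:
$S = 4$
$X = - \frac{1}{109153}$ ($X = \frac{1}{-109153} = - \frac{1}{109153} \approx -9.1614 \cdot 10^{-6}$)
$G{\left(A,n \right)} = - \frac{3}{6 + A}$
$\frac{X}{\left(G{\left(S,11 \right)} - 1\right)^{2}} = - \frac{1}{109153 \left(- \frac{3}{6 + 4} - 1\right)^{2}} = - \frac{1}{109153 \left(- \frac{3}{10} - 1\right)^{2}} = - \frac{1}{109153 \left(- \frac{13}{10}\right)^{2}} = - \frac{1}{109153 \cdot \frac{169}{100}} = \left(- \frac{1}{109153}\right) \frac{100}{169} = - \frac{100}{18446857}$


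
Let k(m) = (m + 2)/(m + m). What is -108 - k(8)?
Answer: -869/8 ≈ -108.63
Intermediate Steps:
k(m) = (2 + m)/(2*m) (k(m) = (2 + m)/((2*m)) = (2 + m)*(1/(2*m)) = (2 + m)/(2*m))
-108 - k(8) = -108 - (2 + 8)/(2*8) = -108 - 10/(2*8) = -108 - 1*5/8 = -108 - 5/8 = -869/8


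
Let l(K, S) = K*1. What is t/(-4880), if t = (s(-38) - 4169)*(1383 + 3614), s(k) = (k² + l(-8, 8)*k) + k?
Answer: 12287623/4880 ≈ 2518.0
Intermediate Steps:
l(K, S) = K
s(k) = k² - 7*k (s(k) = (k² - 8*k) + k = k² - 7*k)
t = -12287623 (t = (-38*(-7 - 38) - 4169)*(1383 + 3614) = (-38*(-45) - 4169)*4997 = (1710 - 4169)*4997 = -2459*4997 = -12287623)
t/(-4880) = -12287623/(-4880) = -12287623*(-1/4880) = 12287623/4880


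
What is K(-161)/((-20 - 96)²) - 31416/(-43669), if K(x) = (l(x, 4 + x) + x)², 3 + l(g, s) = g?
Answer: 5035271821/587610064 ≈ 8.5691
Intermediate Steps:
l(g, s) = -3 + g
K(x) = (-3 + 2*x)² (K(x) = ((-3 + x) + x)² = (-3 + 2*x)²)
K(-161)/((-20 - 96)²) - 31416/(-43669) = (-3 + 2*(-161))²/((-20 - 96)²) - 31416/(-43669) = (-3 - 322)²/((-116)²) - 31416*(-1/43669) = (-325)²/13456 + 31416/43669 = 105625*(1/13456) + 31416/43669 = 105625/13456 + 31416/43669 = 5035271821/587610064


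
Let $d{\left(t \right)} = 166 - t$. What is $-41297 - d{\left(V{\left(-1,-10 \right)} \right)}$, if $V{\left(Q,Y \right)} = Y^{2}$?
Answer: $-41363$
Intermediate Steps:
$-41297 - d{\left(V{\left(-1,-10 \right)} \right)} = -41297 - \left(166 - \left(-10\right)^{2}\right) = -41297 - \left(166 - 100\right) = -41297 - 66 = -41363$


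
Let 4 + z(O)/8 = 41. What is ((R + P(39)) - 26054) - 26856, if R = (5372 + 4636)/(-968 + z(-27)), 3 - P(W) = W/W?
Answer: -1481841/28 ≈ -52923.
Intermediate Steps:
P(W) = 2 (P(W) = 3 - W/W = 3 - 1*1 = 3 - 1 = 2)
z(O) = 296 (z(O) = -32 + 8*41 = -32 + 328 = 296)
R = -417/28 (R = (5372 + 4636)/(-968 + 296) = 10008/(-672) = 10008*(-1/672) = -417/28 ≈ -14.893)
((R + P(39)) - 26054) - 26856 = ((-417/28 + 2) - 26054) - 26856 = (-361/28 - 26054) - 26856 = -729873/28 - 26856 = -1481841/28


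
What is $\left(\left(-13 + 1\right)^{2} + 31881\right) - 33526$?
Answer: $-1501$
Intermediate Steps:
$\left(\left(-13 + 1\right)^{2} + 31881\right) - 33526 = \left(\left(-12\right)^{2} + 31881\right) - 33526 = \left(144 + 31881\right) - 33526 = 32025 - 33526 = -1501$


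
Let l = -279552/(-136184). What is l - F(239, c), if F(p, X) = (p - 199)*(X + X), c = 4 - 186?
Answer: 247889824/17023 ≈ 14562.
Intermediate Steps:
c = -182
F(p, X) = 2*X*(-199 + p) (F(p, X) = (-199 + p)*(2*X) = 2*X*(-199 + p))
l = 34944/17023 (l = -279552*(-1/136184) = 34944/17023 ≈ 2.0528)
l - F(239, c) = 34944/17023 - 2*(-182)*(-199 + 239) = 34944/17023 - 2*(-182)*40 = 34944/17023 - 1*(-14560) = 34944/17023 + 14560 = 247889824/17023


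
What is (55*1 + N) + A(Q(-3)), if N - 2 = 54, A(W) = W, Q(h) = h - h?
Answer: 111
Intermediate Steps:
Q(h) = 0
N = 56 (N = 2 + 54 = 56)
(55*1 + N) + A(Q(-3)) = (55*1 + 56) + 0 = (55 + 56) + 0 = 111 + 0 = 111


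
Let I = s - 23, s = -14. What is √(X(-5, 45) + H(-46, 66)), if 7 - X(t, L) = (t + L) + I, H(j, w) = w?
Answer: √70 ≈ 8.3666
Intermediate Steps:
I = -37 (I = -14 - 23 = -37)
X(t, L) = 44 - L - t (X(t, L) = 7 - ((t + L) - 37) = 7 - ((L + t) - 37) = 7 - (-37 + L + t) = 7 + (37 - L - t) = 44 - L - t)
√(X(-5, 45) + H(-46, 66)) = √((44 - 1*45 - 1*(-5)) + 66) = √((44 - 45 + 5) + 66) = √(4 + 66) = √70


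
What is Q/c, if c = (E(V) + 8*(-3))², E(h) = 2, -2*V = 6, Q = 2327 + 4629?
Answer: 1739/121 ≈ 14.372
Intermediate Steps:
Q = 6956
V = -3 (V = -½*6 = -3)
c = 484 (c = (2 + 8*(-3))² = (2 - 24)² = (-22)² = 484)
Q/c = 6956/484 = 6956*(1/484) = 1739/121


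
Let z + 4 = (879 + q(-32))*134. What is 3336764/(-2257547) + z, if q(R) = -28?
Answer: 257424747646/2257547 ≈ 1.1403e+5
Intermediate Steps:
z = 114030 (z = -4 + (879 - 28)*134 = -4 + 851*134 = -4 + 114034 = 114030)
3336764/(-2257547) + z = 3336764/(-2257547) + 114030 = 3336764*(-1/2257547) + 114030 = -3336764/2257547 + 114030 = 257424747646/2257547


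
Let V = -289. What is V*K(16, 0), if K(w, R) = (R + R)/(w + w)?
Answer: 0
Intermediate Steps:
K(w, R) = R/w (K(w, R) = (2*R)/((2*w)) = (2*R)*(1/(2*w)) = R/w)
V*K(16, 0) = -0/16 = -289*0 = 0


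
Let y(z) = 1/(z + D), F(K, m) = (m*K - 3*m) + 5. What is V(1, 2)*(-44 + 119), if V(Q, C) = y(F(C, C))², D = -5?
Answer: 75/4 ≈ 18.750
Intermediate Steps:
F(K, m) = 5 - 3*m + K*m (F(K, m) = (K*m - 3*m) + 5 = (-3*m + K*m) + 5 = 5 - 3*m + K*m)
y(z) = 1/(-5 + z) (y(z) = 1/(z - 5) = 1/(-5 + z))
V(Q, C) = (C² - 3*C)⁻² (V(Q, C) = (1/(-5 + (5 - 3*C + C*C)))² = (1/(-5 + (5 - 3*C + C²)))² = (1/(-5 + (5 + C² - 3*C)))² = (1/(C² - 3*C))² = (C² - 3*C)⁻²)
V(1, 2)*(-44 + 119) = (1/(2²*(-3 + 2)²))*(-44 + 119) = ((¼)/(-1)²)*75 = ((¼)*1)*75 = (¼)*75 = 75/4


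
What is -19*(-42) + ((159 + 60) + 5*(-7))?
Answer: 982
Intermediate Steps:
-19*(-42) + ((159 + 60) + 5*(-7)) = 798 + (219 - 35) = 798 + 184 = 982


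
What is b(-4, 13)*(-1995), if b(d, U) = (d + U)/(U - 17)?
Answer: 17955/4 ≈ 4488.8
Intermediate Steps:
b(d, U) = (U + d)/(-17 + U)
b(-4, 13)*(-1995) = ((13 - 4)/(-17 + 13))*(-1995) = (9/(-4))*(-1995) = -¼*9*(-1995) = -9/4*(-1995) = 17955/4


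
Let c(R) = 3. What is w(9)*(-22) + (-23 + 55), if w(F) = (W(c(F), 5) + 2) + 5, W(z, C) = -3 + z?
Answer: -122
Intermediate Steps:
w(F) = 7 (w(F) = ((-3 + 3) + 2) + 5 = (0 + 2) + 5 = 2 + 5 = 7)
w(9)*(-22) + (-23 + 55) = 7*(-22) + (-23 + 55) = -154 + 32 = -122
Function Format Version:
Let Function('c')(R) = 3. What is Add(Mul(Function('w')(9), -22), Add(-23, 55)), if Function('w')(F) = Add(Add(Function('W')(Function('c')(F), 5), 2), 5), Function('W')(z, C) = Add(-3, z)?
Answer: -122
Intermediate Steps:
Function('w')(F) = 7 (Function('w')(F) = Add(Add(Add(-3, 3), 2), 5) = Add(Add(0, 2), 5) = Add(2, 5) = 7)
Add(Mul(Function('w')(9), -22), Add(-23, 55)) = Add(Mul(7, -22), Add(-23, 55)) = Add(-154, 32) = -122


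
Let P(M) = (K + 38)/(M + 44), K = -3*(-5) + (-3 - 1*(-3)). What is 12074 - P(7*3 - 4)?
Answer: 736461/61 ≈ 12073.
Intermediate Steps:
K = 15 (K = 15 + (-3 + 3) = 15 + 0 = 15)
P(M) = 53/(44 + M) (P(M) = (15 + 38)/(M + 44) = 53/(44 + M))
12074 - P(7*3 - 4) = 12074 - 53/(44 + (7*3 - 4)) = 12074 - 53/(44 + (21 - 4)) = 12074 - 53/(44 + 17) = 12074 - 53/61 = 736461/61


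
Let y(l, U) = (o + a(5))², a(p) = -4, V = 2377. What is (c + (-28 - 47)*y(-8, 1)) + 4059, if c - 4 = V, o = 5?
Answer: 6365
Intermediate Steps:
y(l, U) = 1 (y(l, U) = (5 - 4)² = 1² = 1)
c = 2381 (c = 4 + 2377 = 2381)
(c + (-28 - 47)*y(-8, 1)) + 4059 = (2381 + (-28 - 47)*1) + 4059 = (2381 - 75*1) + 4059 = (2381 - 75) + 4059 = 2306 + 4059 = 6365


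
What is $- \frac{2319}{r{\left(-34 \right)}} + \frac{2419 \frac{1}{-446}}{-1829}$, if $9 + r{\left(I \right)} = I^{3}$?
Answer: $\frac{33674327}{543541538} \approx 0.061954$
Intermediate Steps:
$r{\left(I \right)} = -9 + I^{3}$
$- \frac{2319}{r{\left(-34 \right)}} + \frac{2419 \frac{1}{-446}}{-1829} = - \frac{2319}{-9 + \left(-34\right)^{3}} + \frac{2419 \frac{1}{-446}}{-1829} = - \frac{2319}{-9 - 39304} + 2419 \left(- \frac{1}{446}\right) \left(- \frac{1}{1829}\right) = - \frac{2319}{-39313} - - \frac{41}{13826} = \left(-2319\right) \left(- \frac{1}{39313}\right) + \frac{41}{13826} = \frac{2319}{39313} + \frac{41}{13826} = \frac{33674327}{543541538}$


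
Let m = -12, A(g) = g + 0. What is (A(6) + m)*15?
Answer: -90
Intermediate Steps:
A(g) = g
(A(6) + m)*15 = (6 - 12)*15 = -6*15 = -90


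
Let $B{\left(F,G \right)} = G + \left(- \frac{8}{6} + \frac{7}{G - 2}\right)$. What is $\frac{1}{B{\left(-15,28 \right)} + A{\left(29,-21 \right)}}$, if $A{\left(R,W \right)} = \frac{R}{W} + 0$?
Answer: $\frac{182}{4651} \approx 0.039131$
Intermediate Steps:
$A{\left(R,W \right)} = \frac{R}{W}$ ($A{\left(R,W \right)} = \frac{R}{W} + 0 = \frac{R}{W}$)
$B{\left(F,G \right)} = - \frac{4}{3} + G + \frac{7}{-2 + G}$ ($B{\left(F,G \right)} = G + \left(\left(-8\right) \frac{1}{6} + \frac{7}{-2 + G}\right) = G - \left(\frac{4}{3} - \frac{7}{-2 + G}\right) = - \frac{4}{3} + G + \frac{7}{-2 + G}$)
$\frac{1}{B{\left(-15,28 \right)} + A{\left(29,-21 \right)}} = \frac{1}{\frac{29 - 280 + 3 \cdot 28^{2}}{3 \left(-2 + 28\right)} + \frac{29}{-21}} = \frac{1}{\frac{29 - 280 + 3 \cdot 784}{3 \cdot 26} + 29 \left(- \frac{1}{21}\right)} = \frac{1}{\frac{1}{3} \cdot \frac{1}{26} \left(29 - 280 + 2352\right) - \frac{29}{21}} = \frac{1}{\frac{1}{3} \cdot \frac{1}{26} \cdot 2101 - \frac{29}{21}} = \frac{1}{\frac{2101}{78} - \frac{29}{21}} = \frac{1}{\frac{4651}{182}} = \frac{182}{4651}$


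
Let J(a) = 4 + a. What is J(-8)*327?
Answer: -1308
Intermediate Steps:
J(-8)*327 = (4 - 8)*327 = -4*327 = -1308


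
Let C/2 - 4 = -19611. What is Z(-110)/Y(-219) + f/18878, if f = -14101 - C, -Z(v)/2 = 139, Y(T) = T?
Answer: 10747831/4134282 ≈ 2.5997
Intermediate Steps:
C = -39214 (C = 8 + 2*(-19611) = 8 - 39222 = -39214)
Z(v) = -278 (Z(v) = -2*139 = -278)
f = 25113 (f = -14101 - 1*(-39214) = -14101 + 39214 = 25113)
Z(-110)/Y(-219) + f/18878 = -278/(-219) + 25113/18878 = -278*(-1/219) + 25113*(1/18878) = 278/219 + 25113/18878 = 10747831/4134282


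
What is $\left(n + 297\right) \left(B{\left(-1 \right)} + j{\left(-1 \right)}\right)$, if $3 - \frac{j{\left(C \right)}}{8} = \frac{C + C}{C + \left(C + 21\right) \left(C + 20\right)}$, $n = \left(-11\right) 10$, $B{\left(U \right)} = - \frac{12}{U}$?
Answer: $\frac{2554420}{379} \approx 6739.9$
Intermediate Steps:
$n = -110$
$j{\left(C \right)} = 24 - \frac{16 C}{C + \left(20 + C\right) \left(21 + C\right)}$ ($j{\left(C \right)} = 24 - 8 \frac{C + C}{C + \left(C + 21\right) \left(C + 20\right)} = 24 - 8 \frac{2 C}{C + \left(21 + C\right) \left(20 + C\right)} = 24 - 8 \frac{2 C}{C + \left(20 + C\right) \left(21 + C\right)} = 24 - \frac{16 C}{C + \left(20 + C\right) \left(21 + C\right)}$)
$\left(n + 297\right) \left(B{\left(-1 \right)} + j{\left(-1 \right)}\right) = \left(-110 + 297\right) \left(- \frac{12}{-1} + \frac{8 \left(1260 + 3 \left(-1\right)^{2} + 124 \left(-1\right)\right)}{420 + \left(-1\right)^{2} + 42 \left(-1\right)}\right) = 187 \left(\left(-12\right) \left(-1\right) + \frac{8 \left(1260 + 3 \cdot 1 - 124\right)}{420 + 1 - 42}\right) = 187 \left(12 + \frac{8 \left(1260 + 3 - 124\right)}{379}\right) = 187 \left(12 + 8 \cdot \frac{1}{379} \cdot 1139\right) = 187 \left(12 + \frac{9112}{379}\right) = 187 \cdot \frac{13660}{379} = \frac{2554420}{379}$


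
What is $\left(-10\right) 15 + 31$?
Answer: $-119$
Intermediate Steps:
$\left(-10\right) 15 + 31 = -150 + 31 = -119$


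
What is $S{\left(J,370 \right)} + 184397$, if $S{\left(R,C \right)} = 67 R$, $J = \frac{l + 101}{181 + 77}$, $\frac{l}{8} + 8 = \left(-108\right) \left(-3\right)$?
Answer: $\frac{47750569}{258} \approx 1.8508 \cdot 10^{5}$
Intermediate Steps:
$l = 2528$ ($l = -64 + 8 \left(\left(-108\right) \left(-3\right)\right) = -64 + 8 \cdot 324 = -64 + 2592 = 2528$)
$J = \frac{2629}{258}$ ($J = \frac{2528 + 101}{181 + 77} = \frac{2629}{258} \approx 10.19$)
$S{\left(J,370 \right)} + 184397 = 67 \cdot \frac{2629}{258} + 184397 = \frac{176143}{258} + 184397 = \frac{47750569}{258}$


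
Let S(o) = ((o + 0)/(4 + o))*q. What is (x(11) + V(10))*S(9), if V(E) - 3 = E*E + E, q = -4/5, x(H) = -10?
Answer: -3708/65 ≈ -57.046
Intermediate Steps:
q = -⅘ (q = -4*⅕ = -⅘ ≈ -0.80000)
V(E) = 3 + E + E² (V(E) = 3 + (E*E + E) = 3 + (E² + E) = 3 + (E + E²) = 3 + E + E²)
S(o) = -4*o/(5*(4 + o)) (S(o) = ((o + 0)/(4 + o))*(-⅘) = (o/(4 + o))*(-⅘) = -4*o/(5*(4 + o)))
(x(11) + V(10))*S(9) = (-10 + (3 + 10 + 10²))*(-4*9/(20 + 5*9)) = (-10 + (3 + 10 + 100))*(-4*9/(20 + 45)) = (-10 + 113)*(-4*9/65) = 103*(-4*9*1/65) = 103*(-36/65) = -3708/65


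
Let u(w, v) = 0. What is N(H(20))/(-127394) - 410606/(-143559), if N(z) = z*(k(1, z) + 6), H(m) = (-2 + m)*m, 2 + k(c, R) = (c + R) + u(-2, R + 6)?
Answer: 16722544082/9144277623 ≈ 1.8287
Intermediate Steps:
k(c, R) = -2 + R + c (k(c, R) = -2 + ((c + R) + 0) = -2 + ((R + c) + 0) = -2 + (R + c) = -2 + R + c)
H(m) = m*(-2 + m)
N(z) = z*(5 + z) (N(z) = z*((-2 + z + 1) + 6) = z*((-1 + z) + 6) = z*(5 + z))
N(H(20))/(-127394) - 410606/(-143559) = ((20*(-2 + 20))*(5 + 20*(-2 + 20)))/(-127394) - 410606/(-143559) = ((20*18)*(5 + 20*18))*(-1/127394) - 410606*(-1/143559) = (360*(5 + 360))*(-1/127394) + 410606/143559 = (360*365)*(-1/127394) + 410606/143559 = 131400*(-1/127394) + 410606/143559 = -65700/63697 + 410606/143559 = 16722544082/9144277623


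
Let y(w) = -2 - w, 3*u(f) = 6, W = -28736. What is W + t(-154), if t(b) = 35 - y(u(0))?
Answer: -28697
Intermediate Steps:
u(f) = 2 (u(f) = (⅓)*6 = 2)
t(b) = 39 (t(b) = 35 - (-2 - 1*2) = 35 - (-2 - 2) = 35 - 1*(-4) = 35 + 4 = 39)
W + t(-154) = -28736 + 39 = -28697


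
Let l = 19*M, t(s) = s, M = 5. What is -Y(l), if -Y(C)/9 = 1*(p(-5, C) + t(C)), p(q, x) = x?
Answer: 1710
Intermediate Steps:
l = 95 (l = 19*5 = 95)
Y(C) = -18*C (Y(C) = -9*(C + C) = -9*2*C = -18*C)
-Y(l) = -(-18)*95 = -1*(-1710) = 1710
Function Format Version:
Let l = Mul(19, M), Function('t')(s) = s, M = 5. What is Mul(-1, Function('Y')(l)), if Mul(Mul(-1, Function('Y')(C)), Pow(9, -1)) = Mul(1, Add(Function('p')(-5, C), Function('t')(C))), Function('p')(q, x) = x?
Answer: 1710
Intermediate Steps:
l = 95 (l = Mul(19, 5) = 95)
Function('Y')(C) = Mul(-18, C) (Function('Y')(C) = Mul(-9, Mul(1, Add(C, C))) = Mul(-9, Mul(1, Mul(2, C))) = Mul(-9, Mul(2, C)) = Mul(-18, C))
Mul(-1, Function('Y')(l)) = Mul(-1, Mul(-18, 95)) = Mul(-1, -1710) = 1710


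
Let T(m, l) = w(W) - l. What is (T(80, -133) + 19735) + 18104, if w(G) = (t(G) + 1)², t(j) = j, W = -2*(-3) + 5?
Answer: 38116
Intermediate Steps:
W = 11 (W = 6 + 5 = 11)
w(G) = (1 + G)² (w(G) = (G + 1)² = (1 + G)²)
T(m, l) = 144 - l (T(m, l) = (1 + 11)² - l = 12² - l = 144 - l)
(T(80, -133) + 19735) + 18104 = ((144 - 1*(-133)) + 19735) + 18104 = ((144 + 133) + 19735) + 18104 = (277 + 19735) + 18104 = 20012 + 18104 = 38116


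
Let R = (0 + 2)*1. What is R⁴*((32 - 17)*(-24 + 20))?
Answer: -960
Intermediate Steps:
R = 2 (R = 2*1 = 2)
R⁴*((32 - 17)*(-24 + 20)) = 2⁴*((32 - 17)*(-24 + 20)) = 16*(15*(-4)) = 16*(-60) = -960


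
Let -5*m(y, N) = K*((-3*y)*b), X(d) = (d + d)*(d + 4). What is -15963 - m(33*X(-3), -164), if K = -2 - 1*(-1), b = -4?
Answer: -77439/5 ≈ -15488.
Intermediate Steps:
K = -1 (K = -2 + 1 = -1)
X(d) = 2*d*(4 + d) (X(d) = (2*d)*(4 + d) = 2*d*(4 + d))
m(y, N) = 12*y/5 (m(y, N) = -(-1)*-3*y*(-4)/5 = -(-1)*12*y/5 = -(-12)*y/5 = 12*y/5)
-15963 - m(33*X(-3), -164) = -15963 - 12*33*(2*(-3)*(4 - 3))/5 = -15963 - 12*33*(2*(-3)*1)/5 = -15963 - 12*33*(-6)/5 = -15963 - 12*(-198)/5 = -15963 - 1*(-2376/5) = -15963 + 2376/5 = -77439/5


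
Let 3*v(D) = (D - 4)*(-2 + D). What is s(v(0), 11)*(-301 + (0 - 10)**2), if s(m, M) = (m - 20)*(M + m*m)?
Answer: 567892/9 ≈ 63099.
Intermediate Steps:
v(D) = (-4 + D)*(-2 + D)/3 (v(D) = ((D - 4)*(-2 + D))/3 = ((-4 + D)*(-2 + D))/3 = (-4 + D)*(-2 + D)/3)
s(m, M) = (-20 + m)*(M + m**2)
s(v(0), 11)*(-301 + (0 - 10)**2) = ((8/3 - 2*0 + (1/3)*0**2)**3 - 20*11 - 20*(8/3 - 2*0 + (1/3)*0**2)**2 + 11*(8/3 - 2*0 + (1/3)*0**2))*(-301 + (0 - 10)**2) = ((8/3 + 0 + (1/3)*0)**3 - 220 - 20*(8/3 + 0 + (1/3)*0)**2 + 11*(8/3 + 0 + (1/3)*0))*(-301 + (-10)**2) = ((8/3 + 0 + 0)**3 - 220 - 20*(8/3 + 0 + 0)**2 + 11*(8/3 + 0 + 0))*(-301 + 100) = ((8/3)**3 - 220 - 20*(8/3)**2 + 11*(8/3))*(-201) = (512/27 - 220 - 20*64/9 + 88/3)*(-201) = (512/27 - 220 - 1280/9 + 88/3)*(-201) = -8476/27*(-201) = 567892/9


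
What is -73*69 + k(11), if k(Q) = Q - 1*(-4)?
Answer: -5022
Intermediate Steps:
k(Q) = 4 + Q (k(Q) = Q + 4 = 4 + Q)
-73*69 + k(11) = -73*69 + (4 + 11) = -5037 + 15 = -5022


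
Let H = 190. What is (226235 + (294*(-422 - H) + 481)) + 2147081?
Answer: 2193869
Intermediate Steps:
(226235 + (294*(-422 - H) + 481)) + 2147081 = (226235 + (294*(-422 - 1*190) + 481)) + 2147081 = (226235 + (294*(-422 - 190) + 481)) + 2147081 = (226235 + (294*(-612) + 481)) + 2147081 = (226235 + (-179928 + 481)) + 2147081 = (226235 - 179447) + 2147081 = 46788 + 2147081 = 2193869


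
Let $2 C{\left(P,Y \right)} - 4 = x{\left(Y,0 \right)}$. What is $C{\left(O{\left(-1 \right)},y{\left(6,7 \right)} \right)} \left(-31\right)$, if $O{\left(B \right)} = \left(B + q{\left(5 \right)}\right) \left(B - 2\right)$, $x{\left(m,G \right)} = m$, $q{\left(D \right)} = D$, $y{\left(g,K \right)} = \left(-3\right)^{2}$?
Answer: $- \frac{403}{2} \approx -201.5$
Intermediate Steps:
$y{\left(g,K \right)} = 9$
$O{\left(B \right)} = \left(-2 + B\right) \left(5 + B\right)$ ($O{\left(B \right)} = \left(B + 5\right) \left(B - 2\right) = \left(5 + B\right) \left(-2 + B\right) = \left(-2 + B\right) \left(5 + B\right)$)
$C{\left(P,Y \right)} = 2 + \frac{Y}{2}$
$C{\left(O{\left(-1 \right)},y{\left(6,7 \right)} \right)} \left(-31\right) = \left(2 + \frac{1}{2} \cdot 9\right) \left(-31\right) = \left(2 + \frac{9}{2}\right) \left(-31\right) = \frac{13}{2} \left(-31\right) = - \frac{403}{2}$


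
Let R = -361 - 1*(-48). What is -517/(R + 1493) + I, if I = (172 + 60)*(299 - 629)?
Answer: -90341317/1180 ≈ -76561.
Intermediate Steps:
R = -313 (R = -361 + 48 = -313)
I = -76560 (I = 232*(-330) = -76560)
-517/(R + 1493) + I = -517/(-313 + 1493) - 76560 = -517/1180 - 76560 = -90341317/1180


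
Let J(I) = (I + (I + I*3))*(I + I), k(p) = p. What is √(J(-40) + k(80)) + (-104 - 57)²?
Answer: 25921 + 4*√1005 ≈ 26048.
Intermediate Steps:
J(I) = 10*I² (J(I) = (I + (I + 3*I))*(2*I) = (I + 4*I)*(2*I) = (5*I)*(2*I) = 10*I²)
√(J(-40) + k(80)) + (-104 - 57)² = √(10*(-40)² + 80) + (-104 - 57)² = √(10*1600 + 80) + (-161)² = √(16000 + 80) + 25921 = √16080 + 25921 = 4*√1005 + 25921 = 25921 + 4*√1005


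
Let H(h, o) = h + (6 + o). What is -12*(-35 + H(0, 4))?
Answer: 300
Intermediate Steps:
H(h, o) = 6 + h + o
-12*(-35 + H(0, 4)) = -12*(-35 + (6 + 0 + 4)) = -12*(-35 + 10) = -12*(-25) = 300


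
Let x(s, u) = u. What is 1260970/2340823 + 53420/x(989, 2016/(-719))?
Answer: -22476520418755/1179774792 ≈ -19052.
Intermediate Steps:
1260970/2340823 + 53420/x(989, 2016/(-719)) = 1260970/2340823 + 53420/((2016/(-719))) = 1260970*(1/2340823) + 53420/((2016*(-1/719))) = 1260970/2340823 + 53420/(-2016/719) = 1260970/2340823 + 53420*(-719/2016) = 1260970/2340823 - 9602245/504 = -22476520418755/1179774792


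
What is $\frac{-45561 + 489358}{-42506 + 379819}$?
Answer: $\frac{443797}{337313} \approx 1.3157$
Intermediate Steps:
$\frac{-45561 + 489358}{-42506 + 379819} = \frac{443797}{337313}$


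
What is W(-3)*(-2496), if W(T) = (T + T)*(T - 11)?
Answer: -209664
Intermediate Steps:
W(T) = 2*T*(-11 + T) (W(T) = (2*T)*(-11 + T) = 2*T*(-11 + T))
W(-3)*(-2496) = (2*(-3)*(-11 - 3))*(-2496) = (2*(-3)*(-14))*(-2496) = 84*(-2496) = -209664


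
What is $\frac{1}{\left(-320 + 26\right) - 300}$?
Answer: $- \frac{1}{594} \approx -0.0016835$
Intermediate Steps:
$\frac{1}{\left(-320 + 26\right) - 300} = \frac{1}{-294 - 300} = \frac{1}{-594} = - \frac{1}{594}$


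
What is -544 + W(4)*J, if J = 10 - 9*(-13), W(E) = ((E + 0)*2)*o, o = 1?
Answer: 472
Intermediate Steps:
W(E) = 2*E (W(E) = ((E + 0)*2)*1 = (E*2)*1 = (2*E)*1 = 2*E)
J = 127 (J = 10 + 117 = 127)
-544 + W(4)*J = -544 + (2*4)*127 = -544 + 8*127 = -544 + 1016 = 472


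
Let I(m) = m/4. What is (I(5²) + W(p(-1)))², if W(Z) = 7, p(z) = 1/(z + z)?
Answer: 2809/16 ≈ 175.56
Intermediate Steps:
p(z) = 1/(2*z)
I(m) = m/4 (I(m) = m*(¼) = m/4)
(I(5²) + W(p(-1)))² = ((¼)*5² + 7)² = ((¼)*25 + 7)² = (25/4 + 7)² = (53/4)² = 2809/16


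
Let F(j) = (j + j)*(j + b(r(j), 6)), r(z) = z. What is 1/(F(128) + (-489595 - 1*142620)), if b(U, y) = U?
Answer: -1/566679 ≈ -1.7647e-6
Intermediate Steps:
F(j) = 4*j² (F(j) = (j + j)*(j + j) = (2*j)*(2*j) = 4*j²)
1/(F(128) + (-489595 - 1*142620)) = 1/(4*128² + (-489595 - 1*142620)) = 1/(4*16384 + (-489595 - 142620)) = 1/(65536 - 632215) = 1/(-566679) = -1/566679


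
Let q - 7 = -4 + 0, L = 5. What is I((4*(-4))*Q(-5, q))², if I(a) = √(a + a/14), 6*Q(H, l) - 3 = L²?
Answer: -80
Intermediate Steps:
q = 3 (q = 7 + (-4 + 0) = 7 - 4 = 3)
Q(H, l) = 14/3 (Q(H, l) = ½ + (⅙)*5² = ½ + (⅙)*25 = ½ + 25/6 = 14/3)
I(a) = √210*√a/14 (I(a) = √(a + a*(1/14)) = √(a + a/14) = √(15*a/14) = √210*√a/14)
I((4*(-4))*Q(-5, q))² = (√210*√((4*(-4))*(14/3))/14)² = (√210*√(-16*14/3)/14)² = (√210*√(-224/3)/14)² = (√210*(4*I*√42/3)/14)² = (4*I*√5)² = -80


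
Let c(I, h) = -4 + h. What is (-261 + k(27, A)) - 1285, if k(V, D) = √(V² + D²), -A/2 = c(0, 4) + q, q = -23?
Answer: -1546 + √2845 ≈ -1492.7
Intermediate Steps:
A = 46 (A = -2*((-4 + 4) - 23) = -2*(0 - 23) = -2*(-23) = 46)
k(V, D) = √(D² + V²)
(-261 + k(27, A)) - 1285 = (-261 + √(46² + 27²)) - 1285 = (-261 + √(2116 + 729)) - 1285 = (-261 + √2845) - 1285 = -1546 + √2845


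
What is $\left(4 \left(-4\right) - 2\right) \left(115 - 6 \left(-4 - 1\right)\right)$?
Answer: $-2610$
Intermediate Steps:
$\left(4 \left(-4\right) - 2\right) \left(115 - 6 \left(-4 - 1\right)\right) = \left(-16 - 2\right) \left(115 - -30\right) = - 18 \left(115 + 30\right) = \left(-18\right) 145 = -2610$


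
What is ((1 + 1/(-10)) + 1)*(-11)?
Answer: -209/10 ≈ -20.900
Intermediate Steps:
((1 + 1/(-10)) + 1)*(-11) = ((1 - ⅒) + 1)*(-11) = (9/10 + 1)*(-11) = (19/10)*(-11) = -209/10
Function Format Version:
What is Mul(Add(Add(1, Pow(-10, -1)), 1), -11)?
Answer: Rational(-209, 10) ≈ -20.900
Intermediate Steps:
Mul(Add(Add(1, Pow(-10, -1)), 1), -11) = Mul(Add(Add(1, Rational(-1, 10)), 1), -11) = Mul(Add(Rational(9, 10), 1), -11) = Mul(Rational(19, 10), -11) = Rational(-209, 10)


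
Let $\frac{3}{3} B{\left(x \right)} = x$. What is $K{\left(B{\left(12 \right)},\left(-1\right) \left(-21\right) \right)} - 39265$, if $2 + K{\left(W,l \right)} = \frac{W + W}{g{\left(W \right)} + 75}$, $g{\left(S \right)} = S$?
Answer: $- \frac{1138735}{29} \approx -39267.0$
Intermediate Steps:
$B{\left(x \right)} = x$
$K{\left(W,l \right)} = -2 + \frac{2 W}{75 + W}$ ($K{\left(W,l \right)} = -2 + \frac{W + W}{W + 75} = -2 + \frac{2 W}{75 + W}$)
$K{\left(B{\left(12 \right)},\left(-1\right) \left(-21\right) \right)} - 39265 = - \frac{150}{75 + 12} - 39265 = - \frac{150}{87} - 39265 = \left(-150\right) \frac{1}{87} - 39265 = - \frac{50}{29} - 39265 = - \frac{1138735}{29}$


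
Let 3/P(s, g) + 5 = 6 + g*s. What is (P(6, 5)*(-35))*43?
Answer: -4515/31 ≈ -145.65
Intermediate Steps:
P(s, g) = 3/(1 + g*s) (P(s, g) = 3/(-5 + (6 + g*s)) = 3/(1 + g*s))
(P(6, 5)*(-35))*43 = ((3/(1 + 5*6))*(-35))*43 = ((3/(1 + 30))*(-35))*43 = ((3/31)*(-35))*43 = -105/31*43 = -4515/31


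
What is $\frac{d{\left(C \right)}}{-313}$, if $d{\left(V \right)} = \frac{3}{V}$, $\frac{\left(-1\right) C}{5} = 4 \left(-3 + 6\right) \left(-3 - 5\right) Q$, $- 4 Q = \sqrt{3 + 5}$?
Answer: $\frac{\sqrt{2}}{50080} \approx 2.8239 \cdot 10^{-5}$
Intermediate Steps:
$Q = - \frac{\sqrt{2}}{2}$ ($Q = - \frac{\sqrt{3 + 5}}{4} = - \frac{\sqrt{8}}{4} = - \frac{2 \sqrt{2}}{4} = - \frac{\sqrt{2}}{2} \approx -0.70711$)
$C = - 240 \sqrt{2}$ ($C = - 5 \cdot 4 \left(-3 + 6\right) \left(-3 - 5\right) \left(- \frac{\sqrt{2}}{2}\right) = - 5 \cdot 4 \cdot 3 \left(-8\right) \left(- \frac{\sqrt{2}}{2}\right) = - 5 \cdot 4 \left(-24\right) \left(- \frac{\sqrt{2}}{2}\right) = - 5 \left(- 96 \left(- \frac{\sqrt{2}}{2}\right)\right) = - 5 \cdot 48 \sqrt{2} = - 240 \sqrt{2} \approx -339.41$)
$\frac{d{\left(C \right)}}{-313} = \frac{3 \frac{1}{\left(-240\right) \sqrt{2}}}{-313} = 3 \left(- \frac{\sqrt{2}}{480}\right) \left(- \frac{1}{313}\right) = - \frac{\sqrt{2}}{160} \left(- \frac{1}{313}\right) = \frac{\sqrt{2}}{50080}$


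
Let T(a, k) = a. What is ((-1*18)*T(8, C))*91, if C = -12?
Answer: -13104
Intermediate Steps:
((-1*18)*T(8, C))*91 = (-1*18*8)*91 = -18*8*91 = -144*91 = -13104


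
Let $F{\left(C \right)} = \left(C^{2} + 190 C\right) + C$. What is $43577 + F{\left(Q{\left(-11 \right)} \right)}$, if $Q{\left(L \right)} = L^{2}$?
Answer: $81329$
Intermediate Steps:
$F{\left(C \right)} = C^{2} + 191 C$
$43577 + F{\left(Q{\left(-11 \right)} \right)} = 43577 + \left(-11\right)^{2} \left(191 + \left(-11\right)^{2}\right) = 43577 + 121 \left(191 + 121\right) = 43577 + 121 \cdot 312 = 43577 + 37752 = 81329$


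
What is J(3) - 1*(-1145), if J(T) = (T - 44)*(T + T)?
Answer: 899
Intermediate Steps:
J(T) = 2*T*(-44 + T) (J(T) = (-44 + T)*(2*T) = 2*T*(-44 + T))
J(3) - 1*(-1145) = 2*3*(-44 + 3) - 1*(-1145) = 2*3*(-41) + 1145 = -246 + 1145 = 899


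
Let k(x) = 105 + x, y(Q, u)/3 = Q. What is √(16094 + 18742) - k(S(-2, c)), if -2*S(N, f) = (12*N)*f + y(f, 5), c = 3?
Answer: -273/2 + 2*√8709 ≈ 50.144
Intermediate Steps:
y(Q, u) = 3*Q
S(N, f) = -3*f/2 - 6*N*f (S(N, f) = -((12*N)*f + 3*f)/2 = -(12*N*f + 3*f)/2 = -(3*f + 12*N*f)/2 = -3*f/2 - 6*N*f)
√(16094 + 18742) - k(S(-2, c)) = √(16094 + 18742) - (105 + (3/2)*3*(-1 - 4*(-2))) = √34836 - (105 + (3/2)*3*(-1 + 8)) = 2*√8709 - (105 + (3/2)*3*7) = 2*√8709 - (105 + 63/2) = 2*√8709 - 1*273/2 = 2*√8709 - 273/2 = -273/2 + 2*√8709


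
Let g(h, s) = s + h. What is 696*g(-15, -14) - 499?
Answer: -20683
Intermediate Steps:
g(h, s) = h + s
696*g(-15, -14) - 499 = 696*(-15 - 14) - 499 = 696*(-29) - 499 = -20184 - 499 = -20683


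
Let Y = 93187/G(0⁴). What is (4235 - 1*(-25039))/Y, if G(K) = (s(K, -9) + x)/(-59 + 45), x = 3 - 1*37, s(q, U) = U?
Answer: 89913/93187 ≈ 0.96487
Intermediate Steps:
x = -34 (x = 3 - 37 = -34)
G(K) = 43/14 (G(K) = (-9 - 34)/(-59 + 45) = -43/(-14) = -43*(-1/14) = 43/14)
Y = 1304618/43 (Y = 93187/(43/14) = 93187*(14/43) = 1304618/43 ≈ 30340.)
(4235 - 1*(-25039))/Y = (4235 - 1*(-25039))/(1304618/43) = (4235 + 25039)*(43/1304618) = 29274*(43/1304618) = 89913/93187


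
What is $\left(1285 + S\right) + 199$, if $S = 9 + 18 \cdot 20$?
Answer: $1853$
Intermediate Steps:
$S = 369$ ($S = 9 + 360 = 369$)
$\left(1285 + S\right) + 199 = \left(1285 + 369\right) + 199 = 1654 + 199 = 1853$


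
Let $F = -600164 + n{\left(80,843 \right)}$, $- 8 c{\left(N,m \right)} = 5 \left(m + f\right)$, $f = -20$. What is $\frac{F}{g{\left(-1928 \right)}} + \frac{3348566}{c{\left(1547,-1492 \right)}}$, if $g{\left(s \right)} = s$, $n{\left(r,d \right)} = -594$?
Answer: $\frac{3511875779}{910980} \approx 3855.1$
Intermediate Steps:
$c{\left(N,m \right)} = \frac{25}{2} - \frac{5 m}{8}$ ($c{\left(N,m \right)} = - \frac{5 \left(m - 20\right)}{8} = - \frac{5 \left(-20 + m\right)}{8} = - \frac{-100 + 5 m}{8} = \frac{25}{2} - \frac{5 m}{8}$)
$F = -600758$ ($F = -600164 - 594 = -600758$)
$\frac{F}{g{\left(-1928 \right)}} + \frac{3348566}{c{\left(1547,-1492 \right)}} = - \frac{600758}{-1928} + \frac{3348566}{\frac{25}{2} - - \frac{1865}{2}} = \left(-600758\right) \left(- \frac{1}{1928}\right) + \frac{3348566}{\frac{25}{2} + \frac{1865}{2}} = \frac{300379}{964} + \frac{3348566}{945} = \frac{3511875779}{910980}$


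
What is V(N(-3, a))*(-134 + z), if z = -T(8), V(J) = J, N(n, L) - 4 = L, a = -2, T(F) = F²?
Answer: -396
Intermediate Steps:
N(n, L) = 4 + L
z = -64 (z = -1*8² = -1*64 = -64)
V(N(-3, a))*(-134 + z) = (4 - 2)*(-134 - 64) = 2*(-198) = -396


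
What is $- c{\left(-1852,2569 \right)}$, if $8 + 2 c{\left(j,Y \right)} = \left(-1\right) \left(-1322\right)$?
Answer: $-657$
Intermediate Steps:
$c{\left(j,Y \right)} = 657$ ($c{\left(j,Y \right)} = -4 + \frac{\left(-1\right) \left(-1322\right)}{2} = -4 + \frac{1}{2} \cdot 1322 = -4 + 661 = 657$)
$- c{\left(-1852,2569 \right)} = \left(-1\right) 657 = -657$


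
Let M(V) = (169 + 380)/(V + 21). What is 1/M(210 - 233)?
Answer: -2/549 ≈ -0.0036430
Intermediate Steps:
M(V) = 549/(21 + V)
1/M(210 - 233) = 1/(549/(21 + (210 - 233))) = 1/(549/(21 - 23)) = 1/(549/(-2)) = 1/(549*(-1/2)) = 1/(-549/2) = -2/549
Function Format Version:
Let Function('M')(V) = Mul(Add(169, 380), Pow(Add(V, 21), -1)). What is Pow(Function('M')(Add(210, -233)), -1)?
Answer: Rational(-2, 549) ≈ -0.0036430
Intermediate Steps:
Function('M')(V) = Mul(549, Pow(Add(21, V), -1))
Pow(Function('M')(Add(210, -233)), -1) = Pow(Mul(549, Pow(Add(21, Add(210, -233)), -1)), -1) = Pow(Mul(549, Pow(Add(21, -23), -1)), -1) = Pow(Mul(549, Pow(-2, -1)), -1) = Pow(Mul(549, Rational(-1, 2)), -1) = Pow(Rational(-549, 2), -1) = Rational(-2, 549)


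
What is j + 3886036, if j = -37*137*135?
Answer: 3201721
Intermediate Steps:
j = -684315 (j = -5069*135 = -684315)
j + 3886036 = -684315 + 3886036 = 3201721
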